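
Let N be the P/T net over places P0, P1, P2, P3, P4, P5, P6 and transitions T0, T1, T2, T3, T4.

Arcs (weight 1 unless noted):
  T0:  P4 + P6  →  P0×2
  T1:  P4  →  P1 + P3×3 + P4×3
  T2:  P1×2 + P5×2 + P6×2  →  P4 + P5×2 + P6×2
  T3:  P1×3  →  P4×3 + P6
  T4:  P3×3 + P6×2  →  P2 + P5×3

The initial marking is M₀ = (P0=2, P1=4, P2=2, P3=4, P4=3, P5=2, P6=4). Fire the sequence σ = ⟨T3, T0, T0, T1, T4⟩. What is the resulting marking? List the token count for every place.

(P0=6, P1=2, P2=3, P3=4, P4=6, P5=5, P6=1)

step 1: fire T3:  (P0=2, P1=4, P2=2, P3=4, P4=3, P5=2, P6=4) → (P0=2, P1=1, P2=2, P3=4, P4=6, P5=2, P6=5)
step 2: fire T0:  (P0=2, P1=1, P2=2, P3=4, P4=6, P5=2, P6=5) → (P0=4, P1=1, P2=2, P3=4, P4=5, P5=2, P6=4)
step 3: fire T0:  (P0=4, P1=1, P2=2, P3=4, P4=5, P5=2, P6=4) → (P0=6, P1=1, P2=2, P3=4, P4=4, P5=2, P6=3)
step 4: fire T1:  (P0=6, P1=1, P2=2, P3=4, P4=4, P5=2, P6=3) → (P0=6, P1=2, P2=2, P3=7, P4=6, P5=2, P6=3)
step 5: fire T4:  (P0=6, P1=2, P2=2, P3=7, P4=6, P5=2, P6=3) → (P0=6, P1=2, P2=3, P3=4, P4=6, P5=5, P6=1)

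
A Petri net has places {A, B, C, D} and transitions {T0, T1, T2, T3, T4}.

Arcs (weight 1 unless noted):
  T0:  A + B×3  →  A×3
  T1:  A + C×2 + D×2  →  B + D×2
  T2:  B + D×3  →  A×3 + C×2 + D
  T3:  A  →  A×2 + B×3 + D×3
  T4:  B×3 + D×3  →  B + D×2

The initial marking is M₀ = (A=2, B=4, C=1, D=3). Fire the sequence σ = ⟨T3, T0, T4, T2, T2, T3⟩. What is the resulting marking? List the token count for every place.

(A=12, B=3, C=5, D=4)

step 1: fire T3:  (A=2, B=4, C=1, D=3) → (A=3, B=7, C=1, D=6)
step 2: fire T0:  (A=3, B=7, C=1, D=6) → (A=5, B=4, C=1, D=6)
step 3: fire T4:  (A=5, B=4, C=1, D=6) → (A=5, B=2, C=1, D=5)
step 4: fire T2:  (A=5, B=2, C=1, D=5) → (A=8, B=1, C=3, D=3)
step 5: fire T2:  (A=8, B=1, C=3, D=3) → (A=11, B=0, C=5, D=1)
step 6: fire T3:  (A=11, B=0, C=5, D=1) → (A=12, B=3, C=5, D=4)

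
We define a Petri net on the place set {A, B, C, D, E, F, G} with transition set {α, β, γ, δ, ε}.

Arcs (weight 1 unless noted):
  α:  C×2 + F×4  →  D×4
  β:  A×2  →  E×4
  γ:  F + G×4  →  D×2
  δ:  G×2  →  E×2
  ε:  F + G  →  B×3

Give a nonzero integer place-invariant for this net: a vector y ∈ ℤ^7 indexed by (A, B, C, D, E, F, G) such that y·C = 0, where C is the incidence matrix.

y = (A:0, B:2, C:-6, D:3, E:0, F:6, G:0)

Incidence matrix C (rows=places, cols=transitions):
        α    β    γ    δ    ε
    A   0   -2    0    0    0
    B   0    0    0    0    3
    C  -2    0    0    0    0
    D   4    0    2    0    0
    E   0    4    0    2    0
    F  -4    0   -1    0   -1
    G   0    0   -4   -2   -1

Candidate y = [0, 2, -6, 3, 0, 6, 0]; check y·C column-wise:
  col α: 2·0 + -6·-2 + 3·4 + 6·-4 = 0
  col β: 0·-2 + 2·0 + -6·0 + 3·0 + 0·4 + 6·0 = 0
  col γ: 2·0 + -6·0 + 3·2 + 6·-1 + 0·-4 = 0
  col δ: 2·0 + -6·0 + 3·0 + 0·2 + 6·0 + 0·-2 = 0
  col ε: 2·3 + -6·0 + 3·0 + 6·-1 + 0·-1 = 0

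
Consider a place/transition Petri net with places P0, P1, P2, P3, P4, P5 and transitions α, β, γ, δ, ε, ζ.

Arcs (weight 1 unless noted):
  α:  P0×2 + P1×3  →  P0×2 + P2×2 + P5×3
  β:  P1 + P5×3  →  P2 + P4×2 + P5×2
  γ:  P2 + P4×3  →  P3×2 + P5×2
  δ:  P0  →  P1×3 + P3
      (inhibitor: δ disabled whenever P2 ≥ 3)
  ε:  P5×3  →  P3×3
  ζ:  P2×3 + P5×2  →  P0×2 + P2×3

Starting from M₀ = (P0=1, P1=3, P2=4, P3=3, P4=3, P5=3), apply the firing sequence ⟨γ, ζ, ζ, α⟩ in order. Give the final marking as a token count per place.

(P0=5, P1=0, P2=5, P3=5, P4=0, P5=4)

step 1: fire γ:  (P0=1, P1=3, P2=4, P3=3, P4=3, P5=3) → (P0=1, P1=3, P2=3, P3=5, P4=0, P5=5)
step 2: fire ζ:  (P0=1, P1=3, P2=3, P3=5, P4=0, P5=5) → (P0=3, P1=3, P2=3, P3=5, P4=0, P5=3)
step 3: fire ζ:  (P0=3, P1=3, P2=3, P3=5, P4=0, P5=3) → (P0=5, P1=3, P2=3, P3=5, P4=0, P5=1)
step 4: fire α:  (P0=5, P1=3, P2=3, P3=5, P4=0, P5=1) → (P0=5, P1=0, P2=5, P3=5, P4=0, P5=4)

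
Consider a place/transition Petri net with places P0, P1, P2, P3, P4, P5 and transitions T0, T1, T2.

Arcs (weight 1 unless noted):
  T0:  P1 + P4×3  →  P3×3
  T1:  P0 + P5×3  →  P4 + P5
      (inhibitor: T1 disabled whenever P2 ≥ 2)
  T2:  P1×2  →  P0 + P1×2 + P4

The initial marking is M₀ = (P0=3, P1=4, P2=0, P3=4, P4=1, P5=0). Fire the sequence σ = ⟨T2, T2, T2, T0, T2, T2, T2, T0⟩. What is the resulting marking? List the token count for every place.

(P0=9, P1=2, P2=0, P3=10, P4=1, P5=0)

step 1: fire T2:  (P0=3, P1=4, P2=0, P3=4, P4=1, P5=0) → (P0=4, P1=4, P2=0, P3=4, P4=2, P5=0)
step 2: fire T2:  (P0=4, P1=4, P2=0, P3=4, P4=2, P5=0) → (P0=5, P1=4, P2=0, P3=4, P4=3, P5=0)
step 3: fire T2:  (P0=5, P1=4, P2=0, P3=4, P4=3, P5=0) → (P0=6, P1=4, P2=0, P3=4, P4=4, P5=0)
step 4: fire T0:  (P0=6, P1=4, P2=0, P3=4, P4=4, P5=0) → (P0=6, P1=3, P2=0, P3=7, P4=1, P5=0)
step 5: fire T2:  (P0=6, P1=3, P2=0, P3=7, P4=1, P5=0) → (P0=7, P1=3, P2=0, P3=7, P4=2, P5=0)
step 6: fire T2:  (P0=7, P1=3, P2=0, P3=7, P4=2, P5=0) → (P0=8, P1=3, P2=0, P3=7, P4=3, P5=0)
step 7: fire T2:  (P0=8, P1=3, P2=0, P3=7, P4=3, P5=0) → (P0=9, P1=3, P2=0, P3=7, P4=4, P5=0)
step 8: fire T0:  (P0=9, P1=3, P2=0, P3=7, P4=4, P5=0) → (P0=9, P1=2, P2=0, P3=10, P4=1, P5=0)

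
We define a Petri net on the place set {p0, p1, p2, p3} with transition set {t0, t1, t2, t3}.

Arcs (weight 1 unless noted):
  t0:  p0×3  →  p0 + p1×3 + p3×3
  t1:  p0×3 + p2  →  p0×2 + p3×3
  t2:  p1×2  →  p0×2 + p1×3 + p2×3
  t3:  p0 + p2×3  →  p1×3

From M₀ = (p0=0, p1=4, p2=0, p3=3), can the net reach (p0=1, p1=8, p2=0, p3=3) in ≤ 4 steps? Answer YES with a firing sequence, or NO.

YES — reachable via ⟨t2, t3⟩ (2 firings)

step 1: fire t2:  (p0=0, p1=4, p2=0, p3=3) → (p0=2, p1=5, p2=3, p3=3)
step 2: fire t3:  (p0=2, p1=5, p2=3, p3=3) → (p0=1, p1=8, p2=0, p3=3)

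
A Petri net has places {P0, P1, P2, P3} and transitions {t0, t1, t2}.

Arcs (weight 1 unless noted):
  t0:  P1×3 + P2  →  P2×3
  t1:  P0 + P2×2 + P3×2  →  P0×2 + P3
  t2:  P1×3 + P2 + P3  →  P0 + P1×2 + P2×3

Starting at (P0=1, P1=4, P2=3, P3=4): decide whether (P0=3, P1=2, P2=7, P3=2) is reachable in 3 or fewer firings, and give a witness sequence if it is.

YES — reachable via ⟨t2, t2⟩ (2 firings)

step 1: fire t2:  (P0=1, P1=4, P2=3, P3=4) → (P0=2, P1=3, P2=5, P3=3)
step 2: fire t2:  (P0=2, P1=3, P2=5, P3=3) → (P0=3, P1=2, P2=7, P3=2)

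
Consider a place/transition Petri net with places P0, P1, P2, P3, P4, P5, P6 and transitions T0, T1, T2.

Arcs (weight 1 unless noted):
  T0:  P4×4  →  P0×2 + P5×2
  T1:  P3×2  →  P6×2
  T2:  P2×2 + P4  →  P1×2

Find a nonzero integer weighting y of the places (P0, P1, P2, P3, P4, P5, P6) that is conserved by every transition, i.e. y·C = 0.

Incidence matrix C (rows=places, cols=transitions):
       T0   T1   T2
   P0   2    0    0
   P1   0    0    2
   P2   0    0   -2
   P3   0   -2    0
   P4  -4    0   -1
   P5   2    0    0
   P6   0    2    0

Candidate y = [0, 1, 1, 0, 0, 0, 0]; check y·C column-wise:
  col T0: 0·2 + 1·0 + 1·0 + 0·-4 + 0·2 = 0
  col T1: 1·0 + 1·0 + 0·-2 + 0·2 = 0
  col T2: 1·2 + 1·-2 + 0·-1 = 0

y = (P0:0, P1:1, P2:1, P3:0, P4:0, P5:0, P6:0)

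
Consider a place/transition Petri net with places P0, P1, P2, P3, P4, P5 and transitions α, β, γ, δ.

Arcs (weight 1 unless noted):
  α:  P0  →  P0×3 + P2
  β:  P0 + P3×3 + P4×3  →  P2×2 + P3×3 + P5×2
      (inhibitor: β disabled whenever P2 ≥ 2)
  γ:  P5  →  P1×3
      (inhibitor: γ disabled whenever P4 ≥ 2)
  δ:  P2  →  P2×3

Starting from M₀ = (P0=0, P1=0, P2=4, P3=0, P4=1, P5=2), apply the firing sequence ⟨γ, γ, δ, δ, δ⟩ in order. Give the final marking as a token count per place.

(P0=0, P1=6, P2=10, P3=0, P4=1, P5=0)

step 1: fire γ:  (P0=0, P1=0, P2=4, P3=0, P4=1, P5=2) → (P0=0, P1=3, P2=4, P3=0, P4=1, P5=1)
step 2: fire γ:  (P0=0, P1=3, P2=4, P3=0, P4=1, P5=1) → (P0=0, P1=6, P2=4, P3=0, P4=1, P5=0)
step 3: fire δ:  (P0=0, P1=6, P2=4, P3=0, P4=1, P5=0) → (P0=0, P1=6, P2=6, P3=0, P4=1, P5=0)
step 4: fire δ:  (P0=0, P1=6, P2=6, P3=0, P4=1, P5=0) → (P0=0, P1=6, P2=8, P3=0, P4=1, P5=0)
step 5: fire δ:  (P0=0, P1=6, P2=8, P3=0, P4=1, P5=0) → (P0=0, P1=6, P2=10, P3=0, P4=1, P5=0)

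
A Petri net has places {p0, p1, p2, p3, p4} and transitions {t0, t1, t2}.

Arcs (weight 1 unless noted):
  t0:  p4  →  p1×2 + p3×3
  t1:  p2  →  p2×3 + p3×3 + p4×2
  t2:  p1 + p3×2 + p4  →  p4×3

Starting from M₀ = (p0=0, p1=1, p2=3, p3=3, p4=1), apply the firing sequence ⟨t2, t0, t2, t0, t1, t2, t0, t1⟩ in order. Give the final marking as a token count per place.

step 1: fire t2:  (p0=0, p1=1, p2=3, p3=3, p4=1) → (p0=0, p1=0, p2=3, p3=1, p4=3)
step 2: fire t0:  (p0=0, p1=0, p2=3, p3=1, p4=3) → (p0=0, p1=2, p2=3, p3=4, p4=2)
step 3: fire t2:  (p0=0, p1=2, p2=3, p3=4, p4=2) → (p0=0, p1=1, p2=3, p3=2, p4=4)
step 4: fire t0:  (p0=0, p1=1, p2=3, p3=2, p4=4) → (p0=0, p1=3, p2=3, p3=5, p4=3)
step 5: fire t1:  (p0=0, p1=3, p2=3, p3=5, p4=3) → (p0=0, p1=3, p2=5, p3=8, p4=5)
step 6: fire t2:  (p0=0, p1=3, p2=5, p3=8, p4=5) → (p0=0, p1=2, p2=5, p3=6, p4=7)
step 7: fire t0:  (p0=0, p1=2, p2=5, p3=6, p4=7) → (p0=0, p1=4, p2=5, p3=9, p4=6)
step 8: fire t1:  (p0=0, p1=4, p2=5, p3=9, p4=6) → (p0=0, p1=4, p2=7, p3=12, p4=8)

(p0=0, p1=4, p2=7, p3=12, p4=8)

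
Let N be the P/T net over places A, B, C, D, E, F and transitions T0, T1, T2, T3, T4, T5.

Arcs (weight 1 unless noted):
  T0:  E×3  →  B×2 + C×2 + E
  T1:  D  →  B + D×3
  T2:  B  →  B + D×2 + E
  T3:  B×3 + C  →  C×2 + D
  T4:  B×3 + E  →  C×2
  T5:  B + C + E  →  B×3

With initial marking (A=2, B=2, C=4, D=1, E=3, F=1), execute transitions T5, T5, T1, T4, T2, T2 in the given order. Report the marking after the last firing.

step 1: fire T5:  (A=2, B=2, C=4, D=1, E=3, F=1) → (A=2, B=4, C=3, D=1, E=2, F=1)
step 2: fire T5:  (A=2, B=4, C=3, D=1, E=2, F=1) → (A=2, B=6, C=2, D=1, E=1, F=1)
step 3: fire T1:  (A=2, B=6, C=2, D=1, E=1, F=1) → (A=2, B=7, C=2, D=3, E=1, F=1)
step 4: fire T4:  (A=2, B=7, C=2, D=3, E=1, F=1) → (A=2, B=4, C=4, D=3, E=0, F=1)
step 5: fire T2:  (A=2, B=4, C=4, D=3, E=0, F=1) → (A=2, B=4, C=4, D=5, E=1, F=1)
step 6: fire T2:  (A=2, B=4, C=4, D=5, E=1, F=1) → (A=2, B=4, C=4, D=7, E=2, F=1)

(A=2, B=4, C=4, D=7, E=2, F=1)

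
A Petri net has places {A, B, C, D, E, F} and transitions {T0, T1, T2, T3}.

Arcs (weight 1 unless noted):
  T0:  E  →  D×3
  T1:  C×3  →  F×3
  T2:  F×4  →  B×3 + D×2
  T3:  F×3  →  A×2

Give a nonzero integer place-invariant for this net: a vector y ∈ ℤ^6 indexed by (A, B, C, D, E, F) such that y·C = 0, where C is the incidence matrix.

Incidence matrix C (rows=places, cols=transitions):
       T0   T1   T2   T3
    A   0    0    0    2
    B   0    0    3    0
    C   0   -3    0    0
    D   3    0    2    0
    E  -1    0    0    0
    F   0    3   -4   -3

Candidate y = [0, 2, 0, -3, -9, 0]; check y·C column-wise:
  col T0: 2·0 + -3·3 + -9·-1 = 0
  col T1: 2·0 + 0·-3 + -3·0 + -9·0 + 0·3 = 0
  col T2: 2·3 + -3·2 + -9·0 + 0·-4 = 0
  col T3: 0·2 + 2·0 + -3·0 + -9·0 + 0·-3 = 0

y = (A:0, B:2, C:0, D:-3, E:-9, F:0)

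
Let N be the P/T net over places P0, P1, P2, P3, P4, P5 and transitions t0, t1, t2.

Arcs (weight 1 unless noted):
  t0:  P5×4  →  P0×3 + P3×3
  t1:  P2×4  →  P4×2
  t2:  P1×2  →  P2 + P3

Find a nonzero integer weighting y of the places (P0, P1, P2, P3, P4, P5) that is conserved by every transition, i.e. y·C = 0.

Incidence matrix C (rows=places, cols=transitions):
       t0   t1   t2
   P0   3    0    0
   P1   0    0   -2
   P2   0   -4    1
   P3   3    0    1
   P4   0    2    0
   P5  -4    0    0

Candidate y = [2, -1, 0, -2, 0, 0]; check y·C column-wise:
  col t0: 2·3 + -1·0 + -2·3 + 0·-4 = 0
  col t1: 2·0 + -1·0 + 0·-4 + -2·0 + 0·2 = 0
  col t2: 2·0 + -1·-2 + 0·1 + -2·1 = 0

y = (P0:2, P1:-1, P2:0, P3:-2, P4:0, P5:0)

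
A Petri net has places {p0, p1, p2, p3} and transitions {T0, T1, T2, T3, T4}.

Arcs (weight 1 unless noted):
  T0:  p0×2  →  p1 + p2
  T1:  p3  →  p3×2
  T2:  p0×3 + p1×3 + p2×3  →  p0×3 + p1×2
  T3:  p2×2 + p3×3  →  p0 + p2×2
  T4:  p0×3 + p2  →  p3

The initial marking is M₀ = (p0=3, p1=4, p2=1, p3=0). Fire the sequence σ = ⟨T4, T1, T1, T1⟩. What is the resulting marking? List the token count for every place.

step 1: fire T4:  (p0=3, p1=4, p2=1, p3=0) → (p0=0, p1=4, p2=0, p3=1)
step 2: fire T1:  (p0=0, p1=4, p2=0, p3=1) → (p0=0, p1=4, p2=0, p3=2)
step 3: fire T1:  (p0=0, p1=4, p2=0, p3=2) → (p0=0, p1=4, p2=0, p3=3)
step 4: fire T1:  (p0=0, p1=4, p2=0, p3=3) → (p0=0, p1=4, p2=0, p3=4)

(p0=0, p1=4, p2=0, p3=4)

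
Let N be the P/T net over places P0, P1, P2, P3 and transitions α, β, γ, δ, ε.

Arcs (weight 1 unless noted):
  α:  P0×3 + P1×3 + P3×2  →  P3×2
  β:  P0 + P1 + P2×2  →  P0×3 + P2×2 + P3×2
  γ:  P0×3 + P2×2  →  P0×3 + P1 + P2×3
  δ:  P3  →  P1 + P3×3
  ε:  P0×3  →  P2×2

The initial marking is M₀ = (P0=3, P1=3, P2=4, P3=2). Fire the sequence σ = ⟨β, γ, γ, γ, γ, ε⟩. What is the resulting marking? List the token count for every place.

step 1: fire β:  (P0=3, P1=3, P2=4, P3=2) → (P0=5, P1=2, P2=4, P3=4)
step 2: fire γ:  (P0=5, P1=2, P2=4, P3=4) → (P0=5, P1=3, P2=5, P3=4)
step 3: fire γ:  (P0=5, P1=3, P2=5, P3=4) → (P0=5, P1=4, P2=6, P3=4)
step 4: fire γ:  (P0=5, P1=4, P2=6, P3=4) → (P0=5, P1=5, P2=7, P3=4)
step 5: fire γ:  (P0=5, P1=5, P2=7, P3=4) → (P0=5, P1=6, P2=8, P3=4)
step 6: fire ε:  (P0=5, P1=6, P2=8, P3=4) → (P0=2, P1=6, P2=10, P3=4)

(P0=2, P1=6, P2=10, P3=4)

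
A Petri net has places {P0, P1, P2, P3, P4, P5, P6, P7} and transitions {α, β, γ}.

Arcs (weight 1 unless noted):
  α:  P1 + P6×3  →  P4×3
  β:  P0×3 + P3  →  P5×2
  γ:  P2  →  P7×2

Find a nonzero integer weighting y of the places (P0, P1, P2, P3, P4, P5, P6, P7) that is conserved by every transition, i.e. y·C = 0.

Incidence matrix C (rows=places, cols=transitions):
        α    β    γ
   P0   0   -3    0
   P1  -1    0    0
   P2   0    0   -1
   P3   0   -1    0
   P4   3    0    0
   P5   0    2    0
   P6  -3    0    0
   P7   0    0    2

Candidate y = [1, 0, 0, -3, 0, 0, 0, 0]; check y·C column-wise:
  col α: 1·0 + 0·-1 + -3·0 + 0·3 + 0·-3 = 0
  col β: 1·-3 + -3·-1 + 0·2 = 0
  col γ: 1·0 + 0·-1 + -3·0 + 0·2 = 0

y = (P0:1, P1:0, P2:0, P3:-3, P4:0, P5:0, P6:0, P7:0)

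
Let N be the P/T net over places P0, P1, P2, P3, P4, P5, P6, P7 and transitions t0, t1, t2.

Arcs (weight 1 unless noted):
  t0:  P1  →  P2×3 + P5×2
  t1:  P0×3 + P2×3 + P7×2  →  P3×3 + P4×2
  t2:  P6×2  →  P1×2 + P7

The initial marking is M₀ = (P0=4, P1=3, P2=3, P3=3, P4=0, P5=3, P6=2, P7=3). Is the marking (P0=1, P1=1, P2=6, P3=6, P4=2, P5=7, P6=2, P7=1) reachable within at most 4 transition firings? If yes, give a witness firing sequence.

YES — reachable via ⟨t0, t0, t1⟩ (3 firings)

step 1: fire t0:  (P0=4, P1=3, P2=3, P3=3, P4=0, P5=3, P6=2, P7=3) → (P0=4, P1=2, P2=6, P3=3, P4=0, P5=5, P6=2, P7=3)
step 2: fire t0:  (P0=4, P1=2, P2=6, P3=3, P4=0, P5=5, P6=2, P7=3) → (P0=4, P1=1, P2=9, P3=3, P4=0, P5=7, P6=2, P7=3)
step 3: fire t1:  (P0=4, P1=1, P2=9, P3=3, P4=0, P5=7, P6=2, P7=3) → (P0=1, P1=1, P2=6, P3=6, P4=2, P5=7, P6=2, P7=1)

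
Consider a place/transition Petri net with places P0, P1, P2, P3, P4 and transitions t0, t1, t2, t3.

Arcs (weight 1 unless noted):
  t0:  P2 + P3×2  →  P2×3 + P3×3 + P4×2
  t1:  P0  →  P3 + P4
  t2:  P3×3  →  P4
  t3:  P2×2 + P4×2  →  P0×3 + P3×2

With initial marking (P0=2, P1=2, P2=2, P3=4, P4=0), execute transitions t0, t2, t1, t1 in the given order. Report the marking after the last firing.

step 1: fire t0:  (P0=2, P1=2, P2=2, P3=4, P4=0) → (P0=2, P1=2, P2=4, P3=5, P4=2)
step 2: fire t2:  (P0=2, P1=2, P2=4, P3=5, P4=2) → (P0=2, P1=2, P2=4, P3=2, P4=3)
step 3: fire t1:  (P0=2, P1=2, P2=4, P3=2, P4=3) → (P0=1, P1=2, P2=4, P3=3, P4=4)
step 4: fire t1:  (P0=1, P1=2, P2=4, P3=3, P4=4) → (P0=0, P1=2, P2=4, P3=4, P4=5)

(P0=0, P1=2, P2=4, P3=4, P4=5)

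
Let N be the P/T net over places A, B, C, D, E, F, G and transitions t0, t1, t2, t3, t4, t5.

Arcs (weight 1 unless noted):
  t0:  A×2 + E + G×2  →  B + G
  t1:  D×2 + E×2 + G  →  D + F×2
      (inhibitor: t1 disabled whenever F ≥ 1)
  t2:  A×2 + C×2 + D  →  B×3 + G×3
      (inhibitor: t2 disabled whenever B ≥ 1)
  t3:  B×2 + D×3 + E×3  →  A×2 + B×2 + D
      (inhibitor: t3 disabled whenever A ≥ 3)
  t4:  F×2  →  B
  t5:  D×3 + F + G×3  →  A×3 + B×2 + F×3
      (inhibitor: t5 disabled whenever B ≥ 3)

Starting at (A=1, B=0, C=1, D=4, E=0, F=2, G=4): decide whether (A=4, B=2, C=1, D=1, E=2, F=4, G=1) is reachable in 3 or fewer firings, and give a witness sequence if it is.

depth 0: 1 marking
depth 1: 3 markings reached so far
depth 2: 4 markings reached so far
depth 3: 5 markings reached so far
target is not among the 5 markings reachable within 3 steps

NO — not reachable within 3 firings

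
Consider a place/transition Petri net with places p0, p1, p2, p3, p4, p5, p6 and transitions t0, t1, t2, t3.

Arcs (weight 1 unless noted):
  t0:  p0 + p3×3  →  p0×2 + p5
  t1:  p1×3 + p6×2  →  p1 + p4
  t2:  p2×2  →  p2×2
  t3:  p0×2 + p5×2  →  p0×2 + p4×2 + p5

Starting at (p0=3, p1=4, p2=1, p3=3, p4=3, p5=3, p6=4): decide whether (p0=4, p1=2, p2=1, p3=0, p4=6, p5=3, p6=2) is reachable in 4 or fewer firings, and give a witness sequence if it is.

YES — reachable via ⟨t0, t1, t3⟩ (3 firings)

step 1: fire t0:  (p0=3, p1=4, p2=1, p3=3, p4=3, p5=3, p6=4) → (p0=4, p1=4, p2=1, p3=0, p4=3, p5=4, p6=4)
step 2: fire t1:  (p0=4, p1=4, p2=1, p3=0, p4=3, p5=4, p6=4) → (p0=4, p1=2, p2=1, p3=0, p4=4, p5=4, p6=2)
step 3: fire t3:  (p0=4, p1=2, p2=1, p3=0, p4=4, p5=4, p6=2) → (p0=4, p1=2, p2=1, p3=0, p4=6, p5=3, p6=2)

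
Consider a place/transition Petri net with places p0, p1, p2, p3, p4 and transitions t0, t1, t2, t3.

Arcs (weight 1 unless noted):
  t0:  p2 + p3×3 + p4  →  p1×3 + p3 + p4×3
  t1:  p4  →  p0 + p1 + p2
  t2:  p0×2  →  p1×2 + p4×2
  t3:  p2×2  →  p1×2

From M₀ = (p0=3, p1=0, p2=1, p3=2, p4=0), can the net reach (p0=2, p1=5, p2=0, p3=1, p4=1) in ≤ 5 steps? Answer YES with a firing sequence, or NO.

NO — not reachable within 5 firings

depth 0: 1 marking
depth 1: 2 markings reached so far
depth 2: 3 markings reached so far
depth 3: 6 markings reached so far
depth 4: 9 markings reached so far
depth 5: 11 markings reached so far
target is not among the 11 markings reachable within 5 steps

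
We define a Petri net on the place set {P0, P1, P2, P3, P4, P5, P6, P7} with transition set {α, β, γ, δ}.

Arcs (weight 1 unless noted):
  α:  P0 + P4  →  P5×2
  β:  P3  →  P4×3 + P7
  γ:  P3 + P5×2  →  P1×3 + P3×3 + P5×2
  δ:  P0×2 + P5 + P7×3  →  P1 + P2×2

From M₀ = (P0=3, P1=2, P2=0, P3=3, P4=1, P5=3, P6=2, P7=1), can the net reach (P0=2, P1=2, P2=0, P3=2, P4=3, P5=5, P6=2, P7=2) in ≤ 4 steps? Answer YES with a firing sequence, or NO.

step 1: fire α:  (P0=3, P1=2, P2=0, P3=3, P4=1, P5=3, P6=2, P7=1) → (P0=2, P1=2, P2=0, P3=3, P4=0, P5=5, P6=2, P7=1)
step 2: fire β:  (P0=2, P1=2, P2=0, P3=3, P4=0, P5=5, P6=2, P7=1) → (P0=2, P1=2, P2=0, P3=2, P4=3, P5=5, P6=2, P7=2)

YES — reachable via ⟨α, β⟩ (2 firings)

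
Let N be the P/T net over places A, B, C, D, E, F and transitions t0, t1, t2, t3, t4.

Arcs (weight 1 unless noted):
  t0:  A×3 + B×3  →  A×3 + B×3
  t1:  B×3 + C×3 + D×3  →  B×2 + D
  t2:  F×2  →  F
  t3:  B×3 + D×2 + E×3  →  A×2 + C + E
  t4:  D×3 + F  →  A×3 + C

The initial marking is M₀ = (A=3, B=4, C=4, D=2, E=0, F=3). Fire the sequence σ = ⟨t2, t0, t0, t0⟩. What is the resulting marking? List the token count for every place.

(A=3, B=4, C=4, D=2, E=0, F=2)

step 1: fire t2:  (A=3, B=4, C=4, D=2, E=0, F=3) → (A=3, B=4, C=4, D=2, E=0, F=2)
step 2: fire t0:  (A=3, B=4, C=4, D=2, E=0, F=2) → (A=3, B=4, C=4, D=2, E=0, F=2)
step 3: fire t0:  (A=3, B=4, C=4, D=2, E=0, F=2) → (A=3, B=4, C=4, D=2, E=0, F=2)
step 4: fire t0:  (A=3, B=4, C=4, D=2, E=0, F=2) → (A=3, B=4, C=4, D=2, E=0, F=2)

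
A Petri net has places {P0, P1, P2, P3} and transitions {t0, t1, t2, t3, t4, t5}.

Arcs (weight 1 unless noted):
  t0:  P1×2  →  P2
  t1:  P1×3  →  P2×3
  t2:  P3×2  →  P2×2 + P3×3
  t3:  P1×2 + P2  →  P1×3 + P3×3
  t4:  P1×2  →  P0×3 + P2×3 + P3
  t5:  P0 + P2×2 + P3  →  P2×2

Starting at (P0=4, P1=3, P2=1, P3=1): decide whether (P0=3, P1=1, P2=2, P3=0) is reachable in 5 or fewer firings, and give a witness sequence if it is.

step 1: fire t0:  (P0=4, P1=3, P2=1, P3=1) → (P0=4, P1=1, P2=2, P3=1)
step 2: fire t5:  (P0=4, P1=1, P2=2, P3=1) → (P0=3, P1=1, P2=2, P3=0)

YES — reachable via ⟨t0, t5⟩ (2 firings)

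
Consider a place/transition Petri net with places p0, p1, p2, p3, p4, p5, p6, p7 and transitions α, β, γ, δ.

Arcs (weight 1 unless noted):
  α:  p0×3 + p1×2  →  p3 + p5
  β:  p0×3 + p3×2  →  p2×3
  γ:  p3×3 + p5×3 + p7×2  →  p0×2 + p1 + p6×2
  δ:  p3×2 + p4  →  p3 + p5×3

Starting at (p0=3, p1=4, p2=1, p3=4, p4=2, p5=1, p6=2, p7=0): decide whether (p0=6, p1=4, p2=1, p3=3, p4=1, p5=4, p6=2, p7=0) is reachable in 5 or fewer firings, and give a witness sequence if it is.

depth 0: 1 marking
depth 1: 4 markings reached so far
depth 2: 7 markings reached so far
depth 3: 9 markings reached so far
depth 4: 9 markings reached so far
(frontier empty at depth 4; search complete)
target is not among the 9 markings reachable within 5 steps

NO — not reachable within 5 firings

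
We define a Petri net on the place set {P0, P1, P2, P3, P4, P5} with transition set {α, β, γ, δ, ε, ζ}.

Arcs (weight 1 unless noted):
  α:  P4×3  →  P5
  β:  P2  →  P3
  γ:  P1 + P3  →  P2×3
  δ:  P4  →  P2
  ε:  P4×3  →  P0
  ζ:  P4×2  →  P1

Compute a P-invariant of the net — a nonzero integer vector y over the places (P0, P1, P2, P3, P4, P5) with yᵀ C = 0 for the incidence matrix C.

y = (P0:3, P1:2, P2:1, P3:1, P4:1, P5:3)

Incidence matrix C (rows=places, cols=transitions):
        α    β    γ    δ    ε    ζ
   P0   0    0    0    0    1    0
   P1   0    0   -1    0    0    1
   P2   0   -1    3    1    0    0
   P3   0    1   -1    0    0    0
   P4  -3    0    0   -1   -3   -2
   P5   1    0    0    0    0    0

Candidate y = [3, 2, 1, 1, 1, 3]; check y·C column-wise:
  col α: 3·0 + 2·0 + 1·0 + 1·0 + 1·-3 + 3·1 = 0
  col β: 3·0 + 2·0 + 1·-1 + 1·1 + 1·0 + 3·0 = 0
  col γ: 3·0 + 2·-1 + 1·3 + 1·-1 + 1·0 + 3·0 = 0
  col δ: 3·0 + 2·0 + 1·1 + 1·0 + 1·-1 + 3·0 = 0
  col ε: 3·1 + 2·0 + 1·0 + 1·0 + 1·-3 + 3·0 = 0
  col ζ: 3·0 + 2·1 + 1·0 + 1·0 + 1·-2 + 3·0 = 0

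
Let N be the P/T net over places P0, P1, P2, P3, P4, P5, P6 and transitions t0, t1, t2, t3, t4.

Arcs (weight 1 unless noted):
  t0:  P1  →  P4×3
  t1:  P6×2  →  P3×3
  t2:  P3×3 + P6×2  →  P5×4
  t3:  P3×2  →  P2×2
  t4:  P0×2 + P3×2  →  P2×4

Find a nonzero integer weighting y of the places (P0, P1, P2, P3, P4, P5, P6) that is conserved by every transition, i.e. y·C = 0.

y = (P0:0, P1:3, P2:0, P3:0, P4:1, P5:0, P6:0)

Incidence matrix C (rows=places, cols=transitions):
       t0   t1   t2   t3   t4
   P0   0    0    0    0   -2
   P1  -1    0    0    0    0
   P2   0    0    0    2    4
   P3   0    3   -3   -2   -2
   P4   3    0    0    0    0
   P5   0    0    4    0    0
   P6   0   -2   -2    0    0

Candidate y = [0, 3, 0, 0, 1, 0, 0]; check y·C column-wise:
  col t0: 3·-1 + 1·3 = 0
  col t1: 3·0 + 0·3 + 1·0 + 0·-2 = 0
  col t2: 3·0 + 0·-3 + 1·0 + 0·4 + 0·-2 = 0
  col t3: 3·0 + 0·2 + 0·-2 + 1·0 = 0
  col t4: 0·-2 + 3·0 + 0·4 + 0·-2 + 1·0 = 0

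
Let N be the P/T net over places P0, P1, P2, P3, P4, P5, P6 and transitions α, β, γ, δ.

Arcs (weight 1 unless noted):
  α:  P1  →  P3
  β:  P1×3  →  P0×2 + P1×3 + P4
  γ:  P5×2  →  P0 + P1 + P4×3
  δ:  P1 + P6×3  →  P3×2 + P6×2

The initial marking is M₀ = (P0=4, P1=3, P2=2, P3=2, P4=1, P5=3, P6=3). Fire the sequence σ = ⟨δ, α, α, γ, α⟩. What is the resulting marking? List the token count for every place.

(P0=5, P1=0, P2=2, P3=7, P4=4, P5=1, P6=2)

step 1: fire δ:  (P0=4, P1=3, P2=2, P3=2, P4=1, P5=3, P6=3) → (P0=4, P1=2, P2=2, P3=4, P4=1, P5=3, P6=2)
step 2: fire α:  (P0=4, P1=2, P2=2, P3=4, P4=1, P5=3, P6=2) → (P0=4, P1=1, P2=2, P3=5, P4=1, P5=3, P6=2)
step 3: fire α:  (P0=4, P1=1, P2=2, P3=5, P4=1, P5=3, P6=2) → (P0=4, P1=0, P2=2, P3=6, P4=1, P5=3, P6=2)
step 4: fire γ:  (P0=4, P1=0, P2=2, P3=6, P4=1, P5=3, P6=2) → (P0=5, P1=1, P2=2, P3=6, P4=4, P5=1, P6=2)
step 5: fire α:  (P0=5, P1=1, P2=2, P3=6, P4=4, P5=1, P6=2) → (P0=5, P1=0, P2=2, P3=7, P4=4, P5=1, P6=2)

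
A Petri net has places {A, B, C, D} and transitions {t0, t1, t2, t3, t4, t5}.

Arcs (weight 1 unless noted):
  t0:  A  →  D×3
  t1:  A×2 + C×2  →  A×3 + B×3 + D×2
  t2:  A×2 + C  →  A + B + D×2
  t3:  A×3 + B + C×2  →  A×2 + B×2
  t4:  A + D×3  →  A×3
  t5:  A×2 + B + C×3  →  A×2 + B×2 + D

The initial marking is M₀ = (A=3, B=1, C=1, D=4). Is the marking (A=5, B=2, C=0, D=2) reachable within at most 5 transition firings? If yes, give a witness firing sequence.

depth 0: 1 marking
depth 1: 4 markings reached so far
depth 2: 8 markings reached so far
depth 3: 14 markings reached so far
depth 4: 18 markings reached so far
depth 5: 24 markings reached so far
target is not among the 24 markings reachable within 5 steps

NO — not reachable within 5 firings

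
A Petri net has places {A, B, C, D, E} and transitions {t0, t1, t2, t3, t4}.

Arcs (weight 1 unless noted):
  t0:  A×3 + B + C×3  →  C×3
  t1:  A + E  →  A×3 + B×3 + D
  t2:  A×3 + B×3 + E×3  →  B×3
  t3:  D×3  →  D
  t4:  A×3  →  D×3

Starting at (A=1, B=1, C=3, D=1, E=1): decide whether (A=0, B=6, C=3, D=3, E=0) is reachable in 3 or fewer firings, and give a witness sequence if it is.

NO — not reachable within 3 firings

depth 0: 1 marking
depth 1: 2 markings reached so far
depth 2: 4 markings reached so far
depth 3: 5 markings reached so far
target is not among the 5 markings reachable within 3 steps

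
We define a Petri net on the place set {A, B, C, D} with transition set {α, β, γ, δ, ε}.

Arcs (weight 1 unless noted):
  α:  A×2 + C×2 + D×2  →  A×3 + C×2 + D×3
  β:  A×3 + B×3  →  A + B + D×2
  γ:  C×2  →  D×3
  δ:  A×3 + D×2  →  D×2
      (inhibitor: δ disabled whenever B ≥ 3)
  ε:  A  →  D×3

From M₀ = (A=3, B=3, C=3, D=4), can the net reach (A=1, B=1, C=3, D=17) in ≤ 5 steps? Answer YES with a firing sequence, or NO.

NO — not reachable within 5 firings

depth 0: 1 marking
depth 1: 5 markings reached so far
depth 2: 13 markings reached so far
depth 3: 24 markings reached so far
depth 4: 38 markings reached so far
depth 5: 55 markings reached so far
target is not among the 55 markings reachable within 5 steps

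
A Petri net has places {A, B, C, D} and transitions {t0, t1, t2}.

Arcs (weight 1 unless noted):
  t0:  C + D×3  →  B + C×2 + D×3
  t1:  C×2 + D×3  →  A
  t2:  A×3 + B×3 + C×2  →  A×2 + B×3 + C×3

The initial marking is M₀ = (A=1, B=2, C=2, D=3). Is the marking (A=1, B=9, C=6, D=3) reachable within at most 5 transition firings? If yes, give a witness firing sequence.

NO — not reachable within 5 firings

depth 0: 1 marking
depth 1: 3 markings reached so far
depth 2: 5 markings reached so far
depth 3: 7 markings reached so far
depth 4: 9 markings reached so far
depth 5: 11 markings reached so far
target is not among the 11 markings reachable within 5 steps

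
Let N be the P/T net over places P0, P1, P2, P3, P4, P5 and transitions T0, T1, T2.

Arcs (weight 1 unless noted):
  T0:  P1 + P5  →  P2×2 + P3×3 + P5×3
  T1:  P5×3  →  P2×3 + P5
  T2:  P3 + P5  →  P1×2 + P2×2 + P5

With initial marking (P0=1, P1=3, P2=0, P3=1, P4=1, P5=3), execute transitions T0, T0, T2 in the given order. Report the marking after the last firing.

(P0=1, P1=3, P2=6, P3=6, P4=1, P5=7)

step 1: fire T0:  (P0=1, P1=3, P2=0, P3=1, P4=1, P5=3) → (P0=1, P1=2, P2=2, P3=4, P4=1, P5=5)
step 2: fire T0:  (P0=1, P1=2, P2=2, P3=4, P4=1, P5=5) → (P0=1, P1=1, P2=4, P3=7, P4=1, P5=7)
step 3: fire T2:  (P0=1, P1=1, P2=4, P3=7, P4=1, P5=7) → (P0=1, P1=3, P2=6, P3=6, P4=1, P5=7)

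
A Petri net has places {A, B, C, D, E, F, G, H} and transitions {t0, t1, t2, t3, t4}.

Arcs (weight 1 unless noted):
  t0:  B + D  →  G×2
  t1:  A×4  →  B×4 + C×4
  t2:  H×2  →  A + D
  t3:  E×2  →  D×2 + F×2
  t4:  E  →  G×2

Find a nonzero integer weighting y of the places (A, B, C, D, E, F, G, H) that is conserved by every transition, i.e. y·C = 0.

y = (A:1, B:1, C:0, D:-1, E:0, F:1, G:0, H:0)

Incidence matrix C (rows=places, cols=transitions):
       t0   t1   t2   t3   t4
    A   0   -4    1    0    0
    B  -1    4    0    0    0
    C   0    4    0    0    0
    D  -1    0    1    2    0
    E   0    0    0   -2   -1
    F   0    0    0    2    0
    G   2    0    0    0    2
    H   0    0   -2    0    0

Candidate y = [1, 1, 0, -1, 0, 1, 0, 0]; check y·C column-wise:
  col t0: 1·0 + 1·-1 + -1·-1 + 1·0 + 0·2 = 0
  col t1: 1·-4 + 1·4 + 0·4 + -1·0 + 1·0 = 0
  col t2: 1·1 + 1·0 + -1·1 + 1·0 + 0·-2 = 0
  col t3: 1·0 + 1·0 + -1·2 + 0·-2 + 1·2 = 0
  col t4: 1·0 + 1·0 + -1·0 + 0·-1 + 1·0 + 0·2 = 0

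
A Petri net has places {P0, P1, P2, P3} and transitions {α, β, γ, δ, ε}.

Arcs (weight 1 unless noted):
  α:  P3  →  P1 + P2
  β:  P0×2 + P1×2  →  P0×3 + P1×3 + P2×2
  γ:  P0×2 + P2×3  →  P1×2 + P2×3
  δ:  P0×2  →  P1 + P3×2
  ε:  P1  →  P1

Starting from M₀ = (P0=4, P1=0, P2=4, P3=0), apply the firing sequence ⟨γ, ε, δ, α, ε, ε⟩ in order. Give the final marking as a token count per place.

step 1: fire γ:  (P0=4, P1=0, P2=4, P3=0) → (P0=2, P1=2, P2=4, P3=0)
step 2: fire ε:  (P0=2, P1=2, P2=4, P3=0) → (P0=2, P1=2, P2=4, P3=0)
step 3: fire δ:  (P0=2, P1=2, P2=4, P3=0) → (P0=0, P1=3, P2=4, P3=2)
step 4: fire α:  (P0=0, P1=3, P2=4, P3=2) → (P0=0, P1=4, P2=5, P3=1)
step 5: fire ε:  (P0=0, P1=4, P2=5, P3=1) → (P0=0, P1=4, P2=5, P3=1)
step 6: fire ε:  (P0=0, P1=4, P2=5, P3=1) → (P0=0, P1=4, P2=5, P3=1)

(P0=0, P1=4, P2=5, P3=1)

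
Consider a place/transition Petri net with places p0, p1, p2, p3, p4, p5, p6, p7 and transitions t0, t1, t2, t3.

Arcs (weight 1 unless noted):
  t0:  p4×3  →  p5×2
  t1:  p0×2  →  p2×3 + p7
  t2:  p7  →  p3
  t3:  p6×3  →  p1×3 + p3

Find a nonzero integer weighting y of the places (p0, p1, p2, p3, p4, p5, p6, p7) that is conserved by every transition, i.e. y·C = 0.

Incidence matrix C (rows=places, cols=transitions):
       t0   t1   t2   t3
   p0   0   -2    0    0
   p1   0    0    0    3
   p2   0    3    0    0
   p3   0    0    1    1
   p4  -3    0    0    0
   p5   2    0    0    0
   p6   0    0    0   -3
   p7   0    1   -1    0

Candidate y = [3, 0, 2, 0, 0, 0, 0, 0]; check y·C column-wise:
  col t0: 3·0 + 2·0 + 0·-3 + 0·2 = 0
  col t1: 3·-2 + 2·3 + 0·1 = 0
  col t2: 3·0 + 2·0 + 0·1 + 0·-1 = 0
  col t3: 3·0 + 0·3 + 2·0 + 0·1 + 0·-3 = 0

y = (p0:3, p1:0, p2:2, p3:0, p4:0, p5:0, p6:0, p7:0)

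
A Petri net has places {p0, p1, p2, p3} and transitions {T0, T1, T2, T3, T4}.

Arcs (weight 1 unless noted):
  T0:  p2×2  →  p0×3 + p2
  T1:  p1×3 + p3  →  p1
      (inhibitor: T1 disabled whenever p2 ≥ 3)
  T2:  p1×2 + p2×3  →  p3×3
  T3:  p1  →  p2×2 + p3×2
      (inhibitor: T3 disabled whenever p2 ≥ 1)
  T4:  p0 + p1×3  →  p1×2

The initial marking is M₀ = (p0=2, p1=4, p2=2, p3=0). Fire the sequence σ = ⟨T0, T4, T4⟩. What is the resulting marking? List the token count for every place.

(p0=3, p1=2, p2=1, p3=0)

step 1: fire T0:  (p0=2, p1=4, p2=2, p3=0) → (p0=5, p1=4, p2=1, p3=0)
step 2: fire T4:  (p0=5, p1=4, p2=1, p3=0) → (p0=4, p1=3, p2=1, p3=0)
step 3: fire T4:  (p0=4, p1=3, p2=1, p3=0) → (p0=3, p1=2, p2=1, p3=0)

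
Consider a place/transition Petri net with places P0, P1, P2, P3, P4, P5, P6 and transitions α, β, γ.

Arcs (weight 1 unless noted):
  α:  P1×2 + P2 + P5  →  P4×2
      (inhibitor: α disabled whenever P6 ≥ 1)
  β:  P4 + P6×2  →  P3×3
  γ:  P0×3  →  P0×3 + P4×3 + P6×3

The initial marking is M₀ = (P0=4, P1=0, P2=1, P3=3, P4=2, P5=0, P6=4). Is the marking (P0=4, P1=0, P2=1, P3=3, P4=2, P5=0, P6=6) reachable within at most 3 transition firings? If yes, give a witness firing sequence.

NO — not reachable within 3 firings

depth 0: 1 marking
depth 1: 3 markings reached so far
depth 2: 6 markings reached so far
depth 3: 9 markings reached so far
target is not among the 9 markings reachable within 3 steps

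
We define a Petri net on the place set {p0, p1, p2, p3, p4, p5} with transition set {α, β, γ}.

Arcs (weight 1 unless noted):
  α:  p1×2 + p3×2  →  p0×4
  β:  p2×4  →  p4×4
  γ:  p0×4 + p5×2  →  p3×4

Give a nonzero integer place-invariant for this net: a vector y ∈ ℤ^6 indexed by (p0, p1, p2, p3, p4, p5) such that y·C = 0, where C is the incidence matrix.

Incidence matrix C (rows=places, cols=transitions):
        α    β    γ
   p0   4    0   -4
   p1  -2    0    0
   p2   0   -4    0
   p3  -2    0    4
   p4   0    4    0
   p5   0    0   -2

Candidate y = [1, 1, 0, 1, 0, 0]; check y·C column-wise:
  col α: 1·4 + 1·-2 + 1·-2 = 0
  col β: 1·0 + 1·0 + 0·-4 + 1·0 + 0·4 = 0
  col γ: 1·-4 + 1·0 + 1·4 + 0·-2 = 0

y = (p0:1, p1:1, p2:0, p3:1, p4:0, p5:0)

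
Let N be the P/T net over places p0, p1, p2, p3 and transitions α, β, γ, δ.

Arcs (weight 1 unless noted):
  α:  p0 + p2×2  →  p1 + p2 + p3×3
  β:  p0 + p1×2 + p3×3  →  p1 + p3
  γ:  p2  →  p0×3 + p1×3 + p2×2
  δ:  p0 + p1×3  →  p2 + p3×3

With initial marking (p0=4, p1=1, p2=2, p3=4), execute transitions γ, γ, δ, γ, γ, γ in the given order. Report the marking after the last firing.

(p0=18, p1=13, p2=8, p3=7)

step 1: fire γ:  (p0=4, p1=1, p2=2, p3=4) → (p0=7, p1=4, p2=3, p3=4)
step 2: fire γ:  (p0=7, p1=4, p2=3, p3=4) → (p0=10, p1=7, p2=4, p3=4)
step 3: fire δ:  (p0=10, p1=7, p2=4, p3=4) → (p0=9, p1=4, p2=5, p3=7)
step 4: fire γ:  (p0=9, p1=4, p2=5, p3=7) → (p0=12, p1=7, p2=6, p3=7)
step 5: fire γ:  (p0=12, p1=7, p2=6, p3=7) → (p0=15, p1=10, p2=7, p3=7)
step 6: fire γ:  (p0=15, p1=10, p2=7, p3=7) → (p0=18, p1=13, p2=8, p3=7)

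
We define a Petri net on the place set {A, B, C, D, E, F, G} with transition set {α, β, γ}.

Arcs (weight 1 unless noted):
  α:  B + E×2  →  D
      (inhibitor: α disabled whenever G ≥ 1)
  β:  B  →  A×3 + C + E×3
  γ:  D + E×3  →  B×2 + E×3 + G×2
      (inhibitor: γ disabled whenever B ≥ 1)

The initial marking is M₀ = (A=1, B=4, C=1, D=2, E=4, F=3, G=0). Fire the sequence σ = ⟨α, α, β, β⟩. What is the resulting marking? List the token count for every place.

step 1: fire α:  (A=1, B=4, C=1, D=2, E=4, F=3, G=0) → (A=1, B=3, C=1, D=3, E=2, F=3, G=0)
step 2: fire α:  (A=1, B=3, C=1, D=3, E=2, F=3, G=0) → (A=1, B=2, C=1, D=4, E=0, F=3, G=0)
step 3: fire β:  (A=1, B=2, C=1, D=4, E=0, F=3, G=0) → (A=4, B=1, C=2, D=4, E=3, F=3, G=0)
step 4: fire β:  (A=4, B=1, C=2, D=4, E=3, F=3, G=0) → (A=7, B=0, C=3, D=4, E=6, F=3, G=0)

(A=7, B=0, C=3, D=4, E=6, F=3, G=0)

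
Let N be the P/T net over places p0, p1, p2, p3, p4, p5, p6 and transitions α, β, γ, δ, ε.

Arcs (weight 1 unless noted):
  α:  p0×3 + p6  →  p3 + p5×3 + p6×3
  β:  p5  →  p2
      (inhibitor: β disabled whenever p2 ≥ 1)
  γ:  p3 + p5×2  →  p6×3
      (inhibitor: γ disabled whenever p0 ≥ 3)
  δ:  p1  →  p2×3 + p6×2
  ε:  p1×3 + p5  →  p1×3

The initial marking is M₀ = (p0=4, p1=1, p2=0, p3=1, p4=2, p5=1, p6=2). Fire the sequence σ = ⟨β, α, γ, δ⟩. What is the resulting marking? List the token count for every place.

(p0=1, p1=0, p2=4, p3=1, p4=2, p5=1, p6=9)

step 1: fire β:  (p0=4, p1=1, p2=0, p3=1, p4=2, p5=1, p6=2) → (p0=4, p1=1, p2=1, p3=1, p4=2, p5=0, p6=2)
step 2: fire α:  (p0=4, p1=1, p2=1, p3=1, p4=2, p5=0, p6=2) → (p0=1, p1=1, p2=1, p3=2, p4=2, p5=3, p6=4)
step 3: fire γ:  (p0=1, p1=1, p2=1, p3=2, p4=2, p5=3, p6=4) → (p0=1, p1=1, p2=1, p3=1, p4=2, p5=1, p6=7)
step 4: fire δ:  (p0=1, p1=1, p2=1, p3=1, p4=2, p5=1, p6=7) → (p0=1, p1=0, p2=4, p3=1, p4=2, p5=1, p6=9)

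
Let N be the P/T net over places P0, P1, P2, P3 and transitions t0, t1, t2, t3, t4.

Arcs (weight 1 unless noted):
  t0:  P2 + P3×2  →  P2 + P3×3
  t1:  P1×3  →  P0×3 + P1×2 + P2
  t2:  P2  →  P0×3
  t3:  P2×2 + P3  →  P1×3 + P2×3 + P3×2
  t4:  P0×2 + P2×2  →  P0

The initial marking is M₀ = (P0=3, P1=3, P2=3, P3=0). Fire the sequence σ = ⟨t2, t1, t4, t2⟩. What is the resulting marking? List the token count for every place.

step 1: fire t2:  (P0=3, P1=3, P2=3, P3=0) → (P0=6, P1=3, P2=2, P3=0)
step 2: fire t1:  (P0=6, P1=3, P2=2, P3=0) → (P0=9, P1=2, P2=3, P3=0)
step 3: fire t4:  (P0=9, P1=2, P2=3, P3=0) → (P0=8, P1=2, P2=1, P3=0)
step 4: fire t2:  (P0=8, P1=2, P2=1, P3=0) → (P0=11, P1=2, P2=0, P3=0)

(P0=11, P1=2, P2=0, P3=0)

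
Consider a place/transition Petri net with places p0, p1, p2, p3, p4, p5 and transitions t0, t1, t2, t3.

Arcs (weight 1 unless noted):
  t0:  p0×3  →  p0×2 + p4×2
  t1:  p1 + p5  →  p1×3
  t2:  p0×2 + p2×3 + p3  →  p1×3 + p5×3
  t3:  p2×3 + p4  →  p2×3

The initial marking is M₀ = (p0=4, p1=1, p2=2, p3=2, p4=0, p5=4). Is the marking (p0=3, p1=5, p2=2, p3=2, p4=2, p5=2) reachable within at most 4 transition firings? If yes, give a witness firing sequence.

YES — reachable via ⟨t0, t1, t1⟩ (3 firings)

step 1: fire t0:  (p0=4, p1=1, p2=2, p3=2, p4=0, p5=4) → (p0=3, p1=1, p2=2, p3=2, p4=2, p5=4)
step 2: fire t1:  (p0=3, p1=1, p2=2, p3=2, p4=2, p5=4) → (p0=3, p1=3, p2=2, p3=2, p4=2, p5=3)
step 3: fire t1:  (p0=3, p1=3, p2=2, p3=2, p4=2, p5=3) → (p0=3, p1=5, p2=2, p3=2, p4=2, p5=2)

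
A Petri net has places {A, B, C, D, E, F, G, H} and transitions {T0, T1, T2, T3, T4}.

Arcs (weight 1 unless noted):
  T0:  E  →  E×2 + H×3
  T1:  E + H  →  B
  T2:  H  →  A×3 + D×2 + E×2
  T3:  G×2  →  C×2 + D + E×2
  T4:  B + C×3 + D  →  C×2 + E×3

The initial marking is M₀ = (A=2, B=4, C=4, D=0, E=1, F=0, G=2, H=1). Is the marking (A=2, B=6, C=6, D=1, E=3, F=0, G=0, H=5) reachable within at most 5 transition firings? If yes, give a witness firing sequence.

step 1: fire T0:  (A=2, B=4, C=4, D=0, E=1, F=0, G=2, H=1) → (A=2, B=4, C=4, D=0, E=2, F=0, G=2, H=4)
step 2: fire T0:  (A=2, B=4, C=4, D=0, E=2, F=0, G=2, H=4) → (A=2, B=4, C=4, D=0, E=3, F=0, G=2, H=7)
step 3: fire T1:  (A=2, B=4, C=4, D=0, E=3, F=0, G=2, H=7) → (A=2, B=5, C=4, D=0, E=2, F=0, G=2, H=6)
step 4: fire T1:  (A=2, B=5, C=4, D=0, E=2, F=0, G=2, H=6) → (A=2, B=6, C=4, D=0, E=1, F=0, G=2, H=5)
step 5: fire T3:  (A=2, B=6, C=4, D=0, E=1, F=0, G=2, H=5) → (A=2, B=6, C=6, D=1, E=3, F=0, G=0, H=5)

YES — reachable via ⟨T0, T0, T1, T1, T3⟩ (5 firings)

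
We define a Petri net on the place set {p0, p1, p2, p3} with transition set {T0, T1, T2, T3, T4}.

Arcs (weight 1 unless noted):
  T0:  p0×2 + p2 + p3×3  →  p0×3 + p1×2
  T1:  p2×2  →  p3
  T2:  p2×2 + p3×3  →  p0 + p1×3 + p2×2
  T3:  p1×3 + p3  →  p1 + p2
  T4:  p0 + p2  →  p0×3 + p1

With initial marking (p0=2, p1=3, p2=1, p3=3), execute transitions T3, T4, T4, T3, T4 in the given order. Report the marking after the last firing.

step 1: fire T3:  (p0=2, p1=3, p2=1, p3=3) → (p0=2, p1=1, p2=2, p3=2)
step 2: fire T4:  (p0=2, p1=1, p2=2, p3=2) → (p0=4, p1=2, p2=1, p3=2)
step 3: fire T4:  (p0=4, p1=2, p2=1, p3=2) → (p0=6, p1=3, p2=0, p3=2)
step 4: fire T3:  (p0=6, p1=3, p2=0, p3=2) → (p0=6, p1=1, p2=1, p3=1)
step 5: fire T4:  (p0=6, p1=1, p2=1, p3=1) → (p0=8, p1=2, p2=0, p3=1)

(p0=8, p1=2, p2=0, p3=1)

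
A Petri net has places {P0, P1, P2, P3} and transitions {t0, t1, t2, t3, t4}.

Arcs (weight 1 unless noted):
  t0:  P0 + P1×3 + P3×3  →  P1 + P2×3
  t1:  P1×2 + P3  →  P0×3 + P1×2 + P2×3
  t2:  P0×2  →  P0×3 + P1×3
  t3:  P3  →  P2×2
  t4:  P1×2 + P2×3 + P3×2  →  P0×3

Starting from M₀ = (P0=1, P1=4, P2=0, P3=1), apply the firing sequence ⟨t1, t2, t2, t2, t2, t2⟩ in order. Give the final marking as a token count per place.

step 1: fire t1:  (P0=1, P1=4, P2=0, P3=1) → (P0=4, P1=4, P2=3, P3=0)
step 2: fire t2:  (P0=4, P1=4, P2=3, P3=0) → (P0=5, P1=7, P2=3, P3=0)
step 3: fire t2:  (P0=5, P1=7, P2=3, P3=0) → (P0=6, P1=10, P2=3, P3=0)
step 4: fire t2:  (P0=6, P1=10, P2=3, P3=0) → (P0=7, P1=13, P2=3, P3=0)
step 5: fire t2:  (P0=7, P1=13, P2=3, P3=0) → (P0=8, P1=16, P2=3, P3=0)
step 6: fire t2:  (P0=8, P1=16, P2=3, P3=0) → (P0=9, P1=19, P2=3, P3=0)

(P0=9, P1=19, P2=3, P3=0)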